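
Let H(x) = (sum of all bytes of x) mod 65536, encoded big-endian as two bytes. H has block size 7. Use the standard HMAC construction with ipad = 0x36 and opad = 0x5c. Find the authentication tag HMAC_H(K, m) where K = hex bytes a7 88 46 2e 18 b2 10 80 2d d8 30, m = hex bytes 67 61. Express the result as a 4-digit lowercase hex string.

02a0

Key hex bytes a7 88 46 2e 18 b2 10 80 2d d8 30 is 11 bytes > B = 7, so hash it first: H(key) = 04 32, then zero-pad to 7 bytes: K' = 04 32 00 00 00 00 00.
K' ⊕ ipad = 32 04 36 36 36 36 36.  K' ⊕ opad = 58 6e 5c 5c 5c 5c 5c.
Inner input = (K'⊕ipad) ∥ m = 32 04 36 36 36 36 36 ∥ 67 61.
Inner hash: sum = 50+4+54+54+54+54+54+103+97 = 524 → 02 0c.
Outer input = (K'⊕opad) ∥ inner = 58 6e 5c 5c 5c 5c 5c ∥ 02 0c.
Outer hash (tag): sum = 88+110+92+92+92+92+92+2+12 = 672 → 02 a0.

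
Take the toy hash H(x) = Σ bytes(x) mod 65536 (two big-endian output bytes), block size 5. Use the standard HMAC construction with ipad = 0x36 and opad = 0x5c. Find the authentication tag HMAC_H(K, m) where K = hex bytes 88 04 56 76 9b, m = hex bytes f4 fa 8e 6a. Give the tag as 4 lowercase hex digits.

024f

Key hex bytes 88 04 56 76 9b is exactly B = 5 bytes: K' = 88 04 56 76 9b.
K' ⊕ ipad = be 32 60 40 ad.  K' ⊕ opad = d4 58 0a 2a c7.
Inner input = (K'⊕ipad) ∥ m = be 32 60 40 ad ∥ f4 fa 8e 6a.
Inner hash: sum = 190+50+96+64+173+244+250+142+106 = 1315 → 05 23.
Outer input = (K'⊕opad) ∥ inner = d4 58 0a 2a c7 ∥ 05 23.
Outer hash (tag): sum = 212+88+10+42+199+5+35 = 591 → 02 4f.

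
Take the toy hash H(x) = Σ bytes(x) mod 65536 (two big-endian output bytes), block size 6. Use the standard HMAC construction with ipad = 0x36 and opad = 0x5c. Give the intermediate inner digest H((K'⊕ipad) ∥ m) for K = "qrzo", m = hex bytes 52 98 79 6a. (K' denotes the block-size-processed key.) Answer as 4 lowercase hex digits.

0369

Key "qrzo" = 71 72 7a 6f is 4 bytes ≤ B = 6; zero-pad to 6 bytes: K' = 71 72 7a 6f 00 00.
K' ⊕ ipad = 47 44 4c 59 36 36.
Inner input = 47 44 4c 59 36 36 ∥ 52 98 79 6a.
Inner hash: sum = 71+68+76+89+54+54+82+152+121+106 = 873 → 03 69.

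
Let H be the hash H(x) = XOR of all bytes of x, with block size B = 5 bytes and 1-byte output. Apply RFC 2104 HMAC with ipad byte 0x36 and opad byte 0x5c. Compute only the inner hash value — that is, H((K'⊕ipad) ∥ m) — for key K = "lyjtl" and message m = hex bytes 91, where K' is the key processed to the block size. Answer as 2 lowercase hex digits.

c0

Key "lyjtl" = 6c 79 6a 74 6c is exactly B = 5 bytes: K' = 6c 79 6a 74 6c.
K' ⊕ ipad = 5a 4f 5c 42 5a.
Inner input = 5a 4f 5c 42 5a ∥ 91.
Inner hash: XOR 5a⊕4f⊕5c⊕42⊕5a⊕91 = c0.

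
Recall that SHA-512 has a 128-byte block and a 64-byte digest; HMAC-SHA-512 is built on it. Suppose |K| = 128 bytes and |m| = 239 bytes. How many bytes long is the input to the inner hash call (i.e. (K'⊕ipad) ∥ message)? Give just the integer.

Key is 128 ≤ 128 bytes, zero-padded: |K'| = 128.
Inner input = (K'⊕ipad) ∥ m → 128 + 239 = 367 bytes.

367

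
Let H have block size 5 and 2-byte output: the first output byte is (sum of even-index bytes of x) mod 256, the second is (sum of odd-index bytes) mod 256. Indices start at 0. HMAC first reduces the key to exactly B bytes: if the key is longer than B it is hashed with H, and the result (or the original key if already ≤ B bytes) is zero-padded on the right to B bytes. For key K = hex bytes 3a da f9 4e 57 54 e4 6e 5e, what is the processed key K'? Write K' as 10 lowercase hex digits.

ccea000000

|K| = 9 > B = 5, so first hash the key.
H(K): even-index sum = 716 mod 256 = 204; odd-index sum = 490 mod 256 = 234 → cc ea.
Zero-pad H(K) = cc ea to 5 bytes: K' = cc ea 00 00 00.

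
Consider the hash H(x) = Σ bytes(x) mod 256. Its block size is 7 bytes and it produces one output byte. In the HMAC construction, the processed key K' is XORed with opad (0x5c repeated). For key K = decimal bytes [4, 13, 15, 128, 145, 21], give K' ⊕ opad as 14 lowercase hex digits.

585153dccd495c

Key decimal bytes [4, 13, 15, 128, 145, 21] = 04 0d 0f 80 91 15 is 6 bytes ≤ B = 7; zero-pad to 7 bytes: K' = 04 0d 0f 80 91 15 00.
XOR each byte with 0x5c: 04⊕5c=58, 0d⊕5c=51, 0f⊕5c=53, 80⊕5c=dc, 91⊕5c=cd, 15⊕5c=49, 00⊕5c=5c.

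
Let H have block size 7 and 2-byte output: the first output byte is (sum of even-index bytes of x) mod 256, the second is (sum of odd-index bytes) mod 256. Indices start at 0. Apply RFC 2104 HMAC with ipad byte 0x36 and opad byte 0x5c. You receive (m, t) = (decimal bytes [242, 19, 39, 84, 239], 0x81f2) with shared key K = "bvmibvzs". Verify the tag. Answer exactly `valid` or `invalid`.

invalid

Key "bvmibvzs" = 62 76 6d 69 62 76 7a 73 is 8 bytes > B = 7, so hash it first: H(key) = ab c8, then zero-pad to 7 bytes: K' = ab c8 00 00 00 00 00.
K' ⊕ ipad = 9d fe 36 36 36 36 36; K' ⊕ opad = f7 94 5c 5c 5c 5c 5c.
Inner hash: even-index sum = 422 mod 256 = 166; odd-index sum = 882 mod 256 = 114 → a6 72.
Outer hash (recomputed tag): even-index sum = 637 mod 256 = 125; odd-index sum = 498 mod 256 = 242 → 7d f2.
Recomputed tag = 7df2; claimed = 81f2 → mismatch.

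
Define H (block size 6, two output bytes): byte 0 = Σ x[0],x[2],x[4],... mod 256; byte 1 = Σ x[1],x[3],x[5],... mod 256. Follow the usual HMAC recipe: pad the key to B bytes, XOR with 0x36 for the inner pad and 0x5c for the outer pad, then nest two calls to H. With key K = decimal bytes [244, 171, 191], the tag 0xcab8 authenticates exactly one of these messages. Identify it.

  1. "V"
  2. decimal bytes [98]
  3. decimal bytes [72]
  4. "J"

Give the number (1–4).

Key decimal bytes [244, 171, 191] = f4 ab bf is 3 bytes ≤ B = 6; zero-pad to 6 bytes: K' = f4 ab bf 00 00 00.
K' ⊕ ipad = c2 9d 89 36 36 36; K' ⊕ opad = a8 f7 e3 5c 5c 5c.
m1: inner = H(c2 9d 89 36 36 36 56) = d7 09; tag = H(a8 f7 e3 5c 5c 5c d7 09) = beb8
m2: inner = H(c2 9d 89 36 36 36 62) = e3 09; tag = H(a8 f7 e3 5c 5c 5c e3 09) = cab8 ← matches
m3: inner = H(c2 9d 89 36 36 36 48) = c9 09; tag = H(a8 f7 e3 5c 5c 5c c9 09) = b0b8
m4: inner = H(c2 9d 89 36 36 36 4a) = cb 09; tag = H(a8 f7 e3 5c 5c 5c cb 09) = b2b8

2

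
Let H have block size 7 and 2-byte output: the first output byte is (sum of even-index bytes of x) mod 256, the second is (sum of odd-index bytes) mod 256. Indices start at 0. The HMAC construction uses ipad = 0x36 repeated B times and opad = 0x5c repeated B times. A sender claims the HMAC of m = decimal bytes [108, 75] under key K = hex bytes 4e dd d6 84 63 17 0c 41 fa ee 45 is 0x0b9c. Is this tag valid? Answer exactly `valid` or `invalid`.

invalid

Key hex bytes 4e dd d6 84 63 17 0c 41 fa ee 45 is 11 bytes > B = 7, so hash it first: H(key) = d2 a7, then zero-pad to 7 bytes: K' = d2 a7 00 00 00 00 00.
K' ⊕ ipad = e4 91 36 36 36 36 36; K' ⊕ opad = 8e fb 5c 5c 5c 5c 5c.
Inner hash: even-index sum = 465 mod 256 = 209; odd-index sum = 361 mod 256 = 105 → d1 69.
Outer hash (recomputed tag): even-index sum = 523 mod 256 = 11; odd-index sum = 644 mod 256 = 132 → 0b 84.
Recomputed tag = 0b84; claimed = 0b9c → mismatch.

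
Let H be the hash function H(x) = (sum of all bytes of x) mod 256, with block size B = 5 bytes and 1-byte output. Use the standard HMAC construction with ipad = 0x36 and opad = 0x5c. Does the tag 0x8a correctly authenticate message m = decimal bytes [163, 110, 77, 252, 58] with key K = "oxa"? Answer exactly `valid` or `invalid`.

invalid

Key "oxa" = 6f 78 61 is 3 bytes ≤ B = 5; zero-pad to 5 bytes: K' = 6f 78 61 00 00.
K' ⊕ ipad = 59 4e 57 36 36; K' ⊕ opad = 33 24 3d 5c 5c.
Inner hash: sum = 89+78+87+54+54+163+110+77+252+58 = 1022; mod 256 = 254 → fe.
Outer hash (recomputed tag): sum = 51+36+61+92+92+254 = 586; mod 256 = 74 → 4a.
Recomputed tag = 4a; claimed = 8a → mismatch.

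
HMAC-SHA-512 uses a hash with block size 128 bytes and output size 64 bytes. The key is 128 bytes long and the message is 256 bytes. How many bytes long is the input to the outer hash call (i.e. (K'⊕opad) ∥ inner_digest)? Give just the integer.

192

Key is 128 ≤ 128 bytes, zero-padded: |K'| = 128.
Outer input = (K'⊕opad) ∥ H(inner) → 128 + 64 = 192 bytes.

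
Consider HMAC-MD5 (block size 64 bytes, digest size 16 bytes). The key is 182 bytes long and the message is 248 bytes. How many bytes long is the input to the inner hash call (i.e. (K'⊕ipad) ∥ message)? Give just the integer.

Key is 182 > 64 bytes, so it is hashed to 16 bytes then zero-padded to 64: |K'| = 64.
Inner input = (K'⊕ipad) ∥ m → 64 + 248 = 312 bytes.

312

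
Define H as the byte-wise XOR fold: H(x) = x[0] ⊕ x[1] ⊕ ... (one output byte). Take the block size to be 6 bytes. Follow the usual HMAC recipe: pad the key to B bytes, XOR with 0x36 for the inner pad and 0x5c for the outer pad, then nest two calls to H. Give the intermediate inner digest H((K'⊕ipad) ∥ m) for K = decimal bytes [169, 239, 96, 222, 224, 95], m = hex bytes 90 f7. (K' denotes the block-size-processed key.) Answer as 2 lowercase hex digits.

20

Key decimal bytes [169, 239, 96, 222, 224, 95] = a9 ef 60 de e0 5f is exactly B = 6 bytes: K' = a9 ef 60 de e0 5f.
K' ⊕ ipad = 9f d9 56 e8 d6 69.
Inner input = 9f d9 56 e8 d6 69 ∥ 90 f7.
Inner hash: XOR 9f⊕d9⊕56⊕e8⊕d6⊕69⊕90⊕f7 = 20.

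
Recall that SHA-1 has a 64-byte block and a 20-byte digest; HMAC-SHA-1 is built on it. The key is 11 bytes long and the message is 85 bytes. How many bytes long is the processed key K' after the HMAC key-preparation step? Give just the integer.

Key is 11 ≤ 64 bytes, zero-padded: |K'| = 64.

64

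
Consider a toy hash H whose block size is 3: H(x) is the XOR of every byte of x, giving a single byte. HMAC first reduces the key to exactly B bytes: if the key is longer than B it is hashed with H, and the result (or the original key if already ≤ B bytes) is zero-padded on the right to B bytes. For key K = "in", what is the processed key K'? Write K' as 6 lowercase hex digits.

Key "in" = 69 6e is 2 bytes ≤ B = 3; zero-pad to 3 bytes: K' = 69 6e 00.

696e00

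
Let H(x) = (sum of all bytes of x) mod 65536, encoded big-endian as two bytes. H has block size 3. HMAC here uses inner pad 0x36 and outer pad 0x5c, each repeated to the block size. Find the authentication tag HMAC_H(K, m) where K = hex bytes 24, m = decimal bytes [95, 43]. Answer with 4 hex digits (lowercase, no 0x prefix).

0139

Key hex bytes 24 is 1 byte ≤ B = 3; zero-pad to 3 bytes: K' = 24 00 00.
K' ⊕ ipad = 12 36 36.  K' ⊕ opad = 78 5c 5c.
Inner input = (K'⊕ipad) ∥ m = 12 36 36 ∥ 5f 2b.
Inner hash: sum = 18+54+54+95+43 = 264 → 01 08.
Outer input = (K'⊕opad) ∥ inner = 78 5c 5c ∥ 01 08.
Outer hash (tag): sum = 120+92+92+1+8 = 313 → 01 39.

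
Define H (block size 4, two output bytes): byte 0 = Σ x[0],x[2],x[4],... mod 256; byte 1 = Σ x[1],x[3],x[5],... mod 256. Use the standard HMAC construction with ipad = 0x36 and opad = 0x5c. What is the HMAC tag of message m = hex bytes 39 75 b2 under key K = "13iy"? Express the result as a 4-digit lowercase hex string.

f35d

Key "13iy" = 31 33 69 79 is exactly B = 4 bytes: K' = 31 33 69 79.
K' ⊕ ipad = 07 05 5f 4f.  K' ⊕ opad = 6d 6f 35 25.
Inner input = (K'⊕ipad) ∥ m = 07 05 5f 4f ∥ 39 75 b2.
Inner hash: even-index sum = 337 mod 256 = 81; odd-index sum = 201 mod 256 = 201 → 51 c9.
Outer input = (K'⊕opad) ∥ inner = 6d 6f 35 25 ∥ 51 c9.
Outer hash (tag): even-index sum = 243 mod 256 = 243; odd-index sum = 349 mod 256 = 93 → f3 5d.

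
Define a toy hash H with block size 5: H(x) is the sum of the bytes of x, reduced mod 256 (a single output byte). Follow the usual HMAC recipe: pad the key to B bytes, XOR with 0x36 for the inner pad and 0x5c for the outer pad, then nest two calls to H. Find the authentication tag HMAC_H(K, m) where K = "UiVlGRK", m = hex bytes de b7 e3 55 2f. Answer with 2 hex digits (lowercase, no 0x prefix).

Key "UiVlGRK" = 55 69 56 6c 47 52 4b is 7 bytes > B = 5, so hash it first: H(key) = 64, then zero-pad to 5 bytes: K' = 64 00 00 00 00.
K' ⊕ ipad = 52 36 36 36 36.  K' ⊕ opad = 38 5c 5c 5c 5c.
Inner input = (K'⊕ipad) ∥ m = 52 36 36 36 36 ∥ de b7 e3 55 2f.
Inner hash: sum = 82+54+54+54+54+222+183+227+85+47 = 1062; mod 256 = 38 → 26.
Outer input = (K'⊕opad) ∥ inner = 38 5c 5c 5c 5c ∥ 26.
Outer hash (tag): sum = 56+92+92+92+92+38 = 462; mod 256 = 206 → ce.

ce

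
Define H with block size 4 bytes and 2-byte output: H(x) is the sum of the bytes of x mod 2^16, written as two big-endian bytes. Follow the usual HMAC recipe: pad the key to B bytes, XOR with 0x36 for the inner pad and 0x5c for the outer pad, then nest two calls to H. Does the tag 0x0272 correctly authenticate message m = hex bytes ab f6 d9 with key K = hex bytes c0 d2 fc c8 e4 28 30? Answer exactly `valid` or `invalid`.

invalid

Key hex bytes c0 d2 fc c8 e4 28 30 is 7 bytes > B = 4, so hash it first: H(key) = 04 92, then zero-pad to 4 bytes: K' = 04 92 00 00.
K' ⊕ ipad = 32 a4 36 36; K' ⊕ opad = 58 ce 5c 5c.
Inner hash: sum = 50+164+54+54+171+246+217 = 956 → 03 bc.
Outer hash (recomputed tag): sum = 88+206+92+92+3+188 = 669 → 02 9d.
Recomputed tag = 029d; claimed = 0272 → mismatch.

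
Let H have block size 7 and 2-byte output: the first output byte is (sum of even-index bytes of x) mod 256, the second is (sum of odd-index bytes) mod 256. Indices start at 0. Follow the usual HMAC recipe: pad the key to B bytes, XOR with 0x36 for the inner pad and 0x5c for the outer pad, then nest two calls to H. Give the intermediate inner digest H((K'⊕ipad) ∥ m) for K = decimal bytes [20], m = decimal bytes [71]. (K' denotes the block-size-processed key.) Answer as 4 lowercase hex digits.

Key decimal bytes [20] = 14 is 1 byte ≤ B = 7; zero-pad to 7 bytes: K' = 14 00 00 00 00 00 00.
K' ⊕ ipad = 22 36 36 36 36 36 36.
Inner input = 22 36 36 36 36 36 36 ∥ 47.
Inner hash: even-index sum = 196 mod 256 = 196; odd-index sum = 233 mod 256 = 233 → c4 e9.

c4e9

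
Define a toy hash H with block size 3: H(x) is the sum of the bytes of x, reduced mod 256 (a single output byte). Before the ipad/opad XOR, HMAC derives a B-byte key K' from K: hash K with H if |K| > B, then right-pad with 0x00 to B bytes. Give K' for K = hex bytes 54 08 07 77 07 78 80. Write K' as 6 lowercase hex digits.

d90000

|K| = 7 > B = 3, so first hash the key.
H(K): sum = 84+8+7+119+7+120+128 = 473; mod 256 = 217 → d9.
Zero-pad H(K) = d9 to 3 bytes: K' = d9 00 00.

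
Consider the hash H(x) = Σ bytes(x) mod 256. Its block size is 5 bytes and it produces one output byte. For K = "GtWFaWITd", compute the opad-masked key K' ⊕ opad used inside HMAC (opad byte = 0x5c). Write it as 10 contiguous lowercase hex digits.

Key "GtWFaWITd" = 47 74 57 46 61 57 49 54 64 is 9 bytes > B = 5, so hash it first: H(key) = 11, then zero-pad to 5 bytes: K' = 11 00 00 00 00.
XOR each byte with 0x5c: 11⊕5c=4d, 00⊕5c=5c, 00⊕5c=5c, 00⊕5c=5c, 00⊕5c=5c.

4d5c5c5c5c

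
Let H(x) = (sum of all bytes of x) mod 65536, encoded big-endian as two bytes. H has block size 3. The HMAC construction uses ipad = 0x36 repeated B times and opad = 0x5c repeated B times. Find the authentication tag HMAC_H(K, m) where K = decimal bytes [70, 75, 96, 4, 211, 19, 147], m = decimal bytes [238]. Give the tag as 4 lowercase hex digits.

Key decimal bytes [70, 75, 96, 4, 211, 19, 147] = 46 4b 60 04 d3 13 93 is 7 bytes > B = 3, so hash it first: H(key) = 02 6e, then zero-pad to 3 bytes: K' = 02 6e 00.
K' ⊕ ipad = 34 58 36.  K' ⊕ opad = 5e 32 5c.
Inner input = (K'⊕ipad) ∥ m = 34 58 36 ∥ ee.
Inner hash: sum = 52+88+54+238 = 432 → 01 b0.
Outer input = (K'⊕opad) ∥ inner = 5e 32 5c ∥ 01 b0.
Outer hash (tag): sum = 94+50+92+1+176 = 413 → 01 9d.

019d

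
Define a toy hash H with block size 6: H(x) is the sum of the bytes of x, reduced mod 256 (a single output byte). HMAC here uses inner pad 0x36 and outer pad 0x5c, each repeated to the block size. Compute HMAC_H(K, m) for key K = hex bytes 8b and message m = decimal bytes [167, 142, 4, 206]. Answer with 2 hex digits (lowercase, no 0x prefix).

Key hex bytes 8b is 1 byte ≤ B = 6; zero-pad to 6 bytes: K' = 8b 00 00 00 00 00.
K' ⊕ ipad = bd 36 36 36 36 36.  K' ⊕ opad = d7 5c 5c 5c 5c 5c.
Inner input = (K'⊕ipad) ∥ m = bd 36 36 36 36 36 ∥ a7 8e 04 ce.
Inner hash: sum = 189+54+54+54+54+54+167+142+4+206 = 978; mod 256 = 210 → d2.
Outer input = (K'⊕opad) ∥ inner = d7 5c 5c 5c 5c 5c ∥ d2.
Outer hash (tag): sum = 215+92+92+92+92+92+210 = 885; mod 256 = 117 → 75.

75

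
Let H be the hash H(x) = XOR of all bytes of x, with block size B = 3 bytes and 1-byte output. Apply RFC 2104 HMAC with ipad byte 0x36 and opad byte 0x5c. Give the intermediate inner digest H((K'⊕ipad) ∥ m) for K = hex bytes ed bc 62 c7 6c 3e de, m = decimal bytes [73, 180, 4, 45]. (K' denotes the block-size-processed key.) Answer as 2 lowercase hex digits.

9a

Key hex bytes ed bc 62 c7 6c 3e de is 7 bytes > B = 3, so hash it first: H(key) = 78, then zero-pad to 3 bytes: K' = 78 00 00.
K' ⊕ ipad = 4e 36 36.
Inner input = 4e 36 36 ∥ 49 b4 04 2d.
Inner hash: XOR 4e⊕36⊕36⊕49⊕b4⊕04⊕2d = 9a.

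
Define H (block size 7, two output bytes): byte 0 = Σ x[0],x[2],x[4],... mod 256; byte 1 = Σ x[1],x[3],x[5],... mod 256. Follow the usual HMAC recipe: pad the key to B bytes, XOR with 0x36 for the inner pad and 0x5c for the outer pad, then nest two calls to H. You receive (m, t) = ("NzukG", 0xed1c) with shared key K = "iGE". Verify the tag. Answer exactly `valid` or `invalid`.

invalid

Key "iGE" = 69 47 45 is 3 bytes ≤ B = 7; zero-pad to 7 bytes: K' = 69 47 45 00 00 00 00.
K' ⊕ ipad = 5f 71 73 36 36 36 36; K' ⊕ opad = 35 1b 19 5c 5c 5c 5c.
Inner hash: even-index sum = 547 mod 256 = 35; odd-index sum = 487 mod 256 = 231 → 23 e7.
Outer hash (recomputed tag): even-index sum = 493 mod 256 = 237; odd-index sum = 246 mod 256 = 246 → ed f6.
Recomputed tag = edf6; claimed = ed1c → mismatch.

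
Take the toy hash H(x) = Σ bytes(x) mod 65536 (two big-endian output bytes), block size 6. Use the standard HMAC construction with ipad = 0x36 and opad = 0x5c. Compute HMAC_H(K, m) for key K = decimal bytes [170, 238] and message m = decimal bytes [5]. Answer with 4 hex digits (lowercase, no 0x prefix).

Key decimal bytes [170, 238] = aa ee is 2 bytes ≤ B = 6; zero-pad to 6 bytes: K' = aa ee 00 00 00 00.
K' ⊕ ipad = 9c d8 36 36 36 36.  K' ⊕ opad = f6 b2 5c 5c 5c 5c.
Inner input = (K'⊕ipad) ∥ m = 9c d8 36 36 36 36 ∥ 05.
Inner hash: sum = 156+216+54+54+54+54+5 = 593 → 02 51.
Outer input = (K'⊕opad) ∥ inner = f6 b2 5c 5c 5c 5c ∥ 02 51.
Outer hash (tag): sum = 246+178+92+92+92+92+2+81 = 875 → 03 6b.

036b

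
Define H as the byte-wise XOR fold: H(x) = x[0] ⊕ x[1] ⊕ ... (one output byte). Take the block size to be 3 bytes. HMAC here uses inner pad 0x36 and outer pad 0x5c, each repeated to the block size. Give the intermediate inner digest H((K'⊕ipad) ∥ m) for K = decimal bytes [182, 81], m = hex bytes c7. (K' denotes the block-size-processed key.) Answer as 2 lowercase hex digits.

16

Key decimal bytes [182, 81] = b6 51 is 2 bytes ≤ B = 3; zero-pad to 3 bytes: K' = b6 51 00.
K' ⊕ ipad = 80 67 36.
Inner input = 80 67 36 ∥ c7.
Inner hash: XOR 80⊕67⊕36⊕c7 = 16.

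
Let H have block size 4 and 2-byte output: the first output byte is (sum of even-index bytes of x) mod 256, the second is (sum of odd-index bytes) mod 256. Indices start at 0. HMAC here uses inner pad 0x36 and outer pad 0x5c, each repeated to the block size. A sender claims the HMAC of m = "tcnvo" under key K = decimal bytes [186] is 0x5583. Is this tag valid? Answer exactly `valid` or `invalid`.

invalid

Key decimal bytes [186] = ba is 1 byte ≤ B = 4; zero-pad to 4 bytes: K' = ba 00 00 00.
K' ⊕ ipad = 8c 36 36 36; K' ⊕ opad = e6 5c 5c 5c.
Inner hash: even-index sum = 531 mod 256 = 19; odd-index sum = 325 mod 256 = 69 → 13 45.
Outer hash (recomputed tag): even-index sum = 341 mod 256 = 85; odd-index sum = 253 mod 256 = 253 → 55 fd.
Recomputed tag = 55fd; claimed = 5583 → mismatch.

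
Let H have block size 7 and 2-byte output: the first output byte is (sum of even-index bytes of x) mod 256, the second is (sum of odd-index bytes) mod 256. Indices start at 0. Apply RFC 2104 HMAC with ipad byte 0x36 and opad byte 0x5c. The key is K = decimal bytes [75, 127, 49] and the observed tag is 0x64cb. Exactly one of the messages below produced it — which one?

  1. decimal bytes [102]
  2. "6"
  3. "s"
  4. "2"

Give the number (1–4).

3

Key decimal bytes [75, 127, 49] = 4b 7f 31 is 3 bytes ≤ B = 7; zero-pad to 7 bytes: K' = 4b 7f 31 00 00 00 00.
K' ⊕ ipad = 7d 49 07 36 36 36 36; K' ⊕ opad = 17 23 6d 5c 5c 5c 5c.
m1: inner = H(7d 49 07 36 36 36 36 66) = f0 1b; tag = H(17 23 6d 5c 5c 5c 5c f0 1b) = 57cb
m2: inner = H(7d 49 07 36 36 36 36 36) = f0 eb; tag = H(17 23 6d 5c 5c 5c 5c f0 eb) = 27cb
m3: inner = H(7d 49 07 36 36 36 36 73) = f0 28; tag = H(17 23 6d 5c 5c 5c 5c f0 28) = 64cb ← matches
m4: inner = H(7d 49 07 36 36 36 36 32) = f0 e7; tag = H(17 23 6d 5c 5c 5c 5c f0 e7) = 23cb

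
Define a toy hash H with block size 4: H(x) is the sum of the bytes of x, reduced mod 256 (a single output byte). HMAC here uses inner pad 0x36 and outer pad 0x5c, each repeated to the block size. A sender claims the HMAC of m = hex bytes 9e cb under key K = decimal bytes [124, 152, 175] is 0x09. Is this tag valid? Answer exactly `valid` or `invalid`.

Key decimal bytes [124, 152, 175] = 7c 98 af is 3 bytes ≤ B = 4; zero-pad to 4 bytes: K' = 7c 98 af 00.
K' ⊕ ipad = 4a ae 99 36; K' ⊕ opad = 20 c4 f3 5c.
Inner hash: sum = 74+174+153+54+158+203 = 816; mod 256 = 48 → 30.
Outer hash (recomputed tag): sum = 32+196+243+92+48 = 611; mod 256 = 99 → 63.
Recomputed tag = 63; claimed = 09 → mismatch.

invalid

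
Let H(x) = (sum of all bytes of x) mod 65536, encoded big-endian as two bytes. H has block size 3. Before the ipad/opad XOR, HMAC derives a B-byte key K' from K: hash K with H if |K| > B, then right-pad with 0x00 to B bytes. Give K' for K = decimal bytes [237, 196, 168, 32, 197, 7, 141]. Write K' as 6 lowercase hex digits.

03d200

|K| = 7 > B = 3, so first hash the key.
H(K): sum = 237+196+168+32+197+7+141 = 978 → 03 d2.
Zero-pad H(K) = 03 d2 to 3 bytes: K' = 03 d2 00.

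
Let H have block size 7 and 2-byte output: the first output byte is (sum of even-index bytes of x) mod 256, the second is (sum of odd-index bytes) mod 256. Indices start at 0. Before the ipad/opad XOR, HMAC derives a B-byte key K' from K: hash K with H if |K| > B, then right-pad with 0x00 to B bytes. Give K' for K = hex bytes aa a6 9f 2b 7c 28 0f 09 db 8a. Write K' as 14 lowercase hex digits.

af8c0000000000

|K| = 10 > B = 7, so first hash the key.
H(K): even-index sum = 687 mod 256 = 175; odd-index sum = 396 mod 256 = 140 → af 8c.
Zero-pad H(K) = af 8c to 7 bytes: K' = af 8c 00 00 00 00 00.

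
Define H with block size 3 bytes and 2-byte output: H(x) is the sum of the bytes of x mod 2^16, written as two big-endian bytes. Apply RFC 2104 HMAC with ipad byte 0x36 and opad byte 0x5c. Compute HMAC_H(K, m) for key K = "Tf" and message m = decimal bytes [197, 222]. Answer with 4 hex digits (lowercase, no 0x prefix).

Key "Tf" = 54 66 is 2 bytes ≤ B = 3; zero-pad to 3 bytes: K' = 54 66 00.
K' ⊕ ipad = 62 50 36.  K' ⊕ opad = 08 3a 5c.
Inner input = (K'⊕ipad) ∥ m = 62 50 36 ∥ c5 de.
Inner hash: sum = 98+80+54+197+222 = 651 → 02 8b.
Outer input = (K'⊕opad) ∥ inner = 08 3a 5c ∥ 02 8b.
Outer hash (tag): sum = 8+58+92+2+139 = 299 → 01 2b.

012b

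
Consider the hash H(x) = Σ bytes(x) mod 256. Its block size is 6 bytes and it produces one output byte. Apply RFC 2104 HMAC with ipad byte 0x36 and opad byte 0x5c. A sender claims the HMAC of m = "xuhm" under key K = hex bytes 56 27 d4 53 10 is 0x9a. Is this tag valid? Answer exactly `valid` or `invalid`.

Key hex bytes 56 27 d4 53 10 is 5 bytes ≤ B = 6; zero-pad to 6 bytes: K' = 56 27 d4 53 10 00.
K' ⊕ ipad = 60 11 e2 65 26 36; K' ⊕ opad = 0a 7b 88 0f 4c 5c.
Inner hash: sum = 96+17+226+101+38+54+120+117+104+109 = 982; mod 256 = 214 → d6.
Outer hash (recomputed tag): sum = 10+123+136+15+76+92+214 = 666; mod 256 = 154 → 9a.
Recomputed tag = 9a; claimed = 9a → match.

valid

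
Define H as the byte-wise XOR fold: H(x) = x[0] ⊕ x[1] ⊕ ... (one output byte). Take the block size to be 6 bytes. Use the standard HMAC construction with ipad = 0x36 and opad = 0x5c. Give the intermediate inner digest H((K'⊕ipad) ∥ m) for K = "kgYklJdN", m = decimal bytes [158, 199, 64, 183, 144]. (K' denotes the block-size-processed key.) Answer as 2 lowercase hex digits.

0c

Key "kgYklJdN" = 6b 67 59 6b 6c 4a 64 4e is 8 bytes > B = 6, so hash it first: H(key) = 32, then zero-pad to 6 bytes: K' = 32 00 00 00 00 00.
K' ⊕ ipad = 04 36 36 36 36 36.
Inner input = 04 36 36 36 36 36 ∥ 9e c7 40 b7 90.
Inner hash: XOR 04⊕36⊕36⊕36⊕36⊕36⊕9e⊕c7⊕40⊕b7⊕90 = 0c.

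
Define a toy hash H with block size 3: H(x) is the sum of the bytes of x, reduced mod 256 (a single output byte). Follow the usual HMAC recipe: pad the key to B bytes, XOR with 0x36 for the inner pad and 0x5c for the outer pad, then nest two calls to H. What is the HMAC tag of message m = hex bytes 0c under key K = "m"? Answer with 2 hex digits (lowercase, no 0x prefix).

bc

Key "m" = 6d is 1 byte ≤ B = 3; zero-pad to 3 bytes: K' = 6d 00 00.
K' ⊕ ipad = 5b 36 36.  K' ⊕ opad = 31 5c 5c.
Inner input = (K'⊕ipad) ∥ m = 5b 36 36 ∥ 0c.
Inner hash: sum = 91+54+54+12 = 211 → d3.
Outer input = (K'⊕opad) ∥ inner = 31 5c 5c ∥ d3.
Outer hash (tag): sum = 49+92+92+211 = 444; mod 256 = 188 → bc.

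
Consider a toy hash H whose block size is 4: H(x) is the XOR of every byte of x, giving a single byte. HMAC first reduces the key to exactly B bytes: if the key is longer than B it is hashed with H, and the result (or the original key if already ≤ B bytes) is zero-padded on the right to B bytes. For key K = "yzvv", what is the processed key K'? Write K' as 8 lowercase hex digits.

Key "yzvv" = 79 7a 76 76 is exactly B = 4 bytes: K' = 79 7a 76 76.

797a7676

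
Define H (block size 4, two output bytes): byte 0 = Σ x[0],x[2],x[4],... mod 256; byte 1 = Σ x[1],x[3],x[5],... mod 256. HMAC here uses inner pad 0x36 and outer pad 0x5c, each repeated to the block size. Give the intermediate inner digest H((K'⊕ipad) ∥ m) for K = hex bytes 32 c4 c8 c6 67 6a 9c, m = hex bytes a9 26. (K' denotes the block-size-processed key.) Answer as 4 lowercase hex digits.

Key hex bytes 32 c4 c8 c6 67 6a 9c is 7 bytes > B = 4, so hash it first: H(key) = fd f4, then zero-pad to 4 bytes: K' = fd f4 00 00.
K' ⊕ ipad = cb c2 36 36.
Inner input = cb c2 36 36 ∥ a9 26.
Inner hash: even-index sum = 426 mod 256 = 170; odd-index sum = 286 mod 256 = 30 → aa 1e.

aa1e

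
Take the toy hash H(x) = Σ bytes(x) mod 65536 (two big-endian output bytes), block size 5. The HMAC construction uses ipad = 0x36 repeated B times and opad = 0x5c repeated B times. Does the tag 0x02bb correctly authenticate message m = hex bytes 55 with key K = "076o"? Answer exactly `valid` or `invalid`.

valid

Key "076o" = 30 37 36 6f is 4 bytes ≤ B = 5; zero-pad to 5 bytes: K' = 30 37 36 6f 00.
K' ⊕ ipad = 06 01 00 59 36; K' ⊕ opad = 6c 6b 6a 33 5c.
Inner hash: sum = 6+1+0+89+54+85 = 235 → 00 eb.
Outer hash (recomputed tag): sum = 108+107+106+51+92+0+235 = 699 → 02 bb.
Recomputed tag = 02bb; claimed = 02bb → match.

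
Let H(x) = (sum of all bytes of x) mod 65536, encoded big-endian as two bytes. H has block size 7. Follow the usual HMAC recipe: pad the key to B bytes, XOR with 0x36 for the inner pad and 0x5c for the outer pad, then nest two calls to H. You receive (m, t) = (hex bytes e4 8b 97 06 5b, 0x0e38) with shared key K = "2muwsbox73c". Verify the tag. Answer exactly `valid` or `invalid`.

invalid

Key "2muwsbox73c" = 32 6d 75 77 73 62 6f 78 37 33 63 is 11 bytes > B = 7, so hash it first: H(key) = 04 14, then zero-pad to 7 bytes: K' = 04 14 00 00 00 00 00.
K' ⊕ ipad = 32 22 36 36 36 36 36; K' ⊕ opad = 58 48 5c 5c 5c 5c 5c.
Inner hash: sum = 50+34+54+54+54+54+54+228+139+151+6+91 = 969 → 03 c9.
Outer hash (recomputed tag): sum = 88+72+92+92+92+92+92+3+201 = 824 → 03 38.
Recomputed tag = 0338; claimed = 0e38 → mismatch.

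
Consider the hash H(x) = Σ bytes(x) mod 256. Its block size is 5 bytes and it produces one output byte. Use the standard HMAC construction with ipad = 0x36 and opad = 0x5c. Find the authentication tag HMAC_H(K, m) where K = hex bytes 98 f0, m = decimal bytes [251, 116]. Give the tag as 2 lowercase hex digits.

Key hex bytes 98 f0 is 2 bytes ≤ B = 5; zero-pad to 5 bytes: K' = 98 f0 00 00 00.
K' ⊕ ipad = ae c6 36 36 36.  K' ⊕ opad = c4 ac 5c 5c 5c.
Inner input = (K'⊕ipad) ∥ m = ae c6 36 36 36 ∥ fb 74.
Inner hash: sum = 174+198+54+54+54+251+116 = 901; mod 256 = 133 → 85.
Outer input = (K'⊕opad) ∥ inner = c4 ac 5c 5c 5c ∥ 85.
Outer hash (tag): sum = 196+172+92+92+92+133 = 777; mod 256 = 9 → 09.

09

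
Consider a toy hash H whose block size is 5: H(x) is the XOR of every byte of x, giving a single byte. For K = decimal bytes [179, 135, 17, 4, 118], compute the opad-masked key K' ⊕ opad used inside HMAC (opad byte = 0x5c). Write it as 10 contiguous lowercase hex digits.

efdb4d582a

Key decimal bytes [179, 135, 17, 4, 118] = b3 87 11 04 76 is exactly B = 5 bytes: K' = b3 87 11 04 76.
XOR each byte with 0x5c: b3⊕5c=ef, 87⊕5c=db, 11⊕5c=4d, 04⊕5c=58, 76⊕5c=2a.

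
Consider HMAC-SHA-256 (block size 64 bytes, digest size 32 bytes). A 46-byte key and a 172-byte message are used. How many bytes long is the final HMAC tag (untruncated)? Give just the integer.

The tag is one SHA-256 digest: 32 bytes.

32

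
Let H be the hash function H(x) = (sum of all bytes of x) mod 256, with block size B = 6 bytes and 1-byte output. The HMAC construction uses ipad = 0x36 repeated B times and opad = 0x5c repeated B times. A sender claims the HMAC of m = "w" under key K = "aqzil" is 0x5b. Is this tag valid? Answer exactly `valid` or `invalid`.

Key "aqzil" = 61 71 7a 69 6c is 5 bytes ≤ B = 6; zero-pad to 6 bytes: K' = 61 71 7a 69 6c 00.
K' ⊕ ipad = 57 47 4c 5f 5a 36; K' ⊕ opad = 3d 2d 26 35 30 5c.
Inner hash: sum = 87+71+76+95+90+54+119 = 592; mod 256 = 80 → 50.
Outer hash (recomputed tag): sum = 61+45+38+53+48+92+80 = 417; mod 256 = 161 → a1.
Recomputed tag = a1; claimed = 5b → mismatch.

invalid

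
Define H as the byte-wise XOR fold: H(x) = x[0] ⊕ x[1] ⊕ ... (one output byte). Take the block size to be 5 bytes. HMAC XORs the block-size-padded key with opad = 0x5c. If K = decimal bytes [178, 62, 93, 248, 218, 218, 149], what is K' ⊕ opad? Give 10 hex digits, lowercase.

e05c5c5c5c

Key decimal bytes [178, 62, 93, 248, 218, 218, 149] = b2 3e 5d f8 da da 95 is 7 bytes > B = 5, so hash it first: H(key) = bc, then zero-pad to 5 bytes: K' = bc 00 00 00 00.
XOR each byte with 0x5c: bc⊕5c=e0, 00⊕5c=5c, 00⊕5c=5c, 00⊕5c=5c, 00⊕5c=5c.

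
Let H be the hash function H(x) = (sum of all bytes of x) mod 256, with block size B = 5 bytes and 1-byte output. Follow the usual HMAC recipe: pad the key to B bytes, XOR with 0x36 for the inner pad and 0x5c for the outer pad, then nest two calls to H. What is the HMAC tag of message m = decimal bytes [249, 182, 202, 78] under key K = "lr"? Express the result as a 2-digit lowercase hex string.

Key "lr" = 6c 72 is 2 bytes ≤ B = 5; zero-pad to 5 bytes: K' = 6c 72 00 00 00.
K' ⊕ ipad = 5a 44 36 36 36.  K' ⊕ opad = 30 2e 5c 5c 5c.
Inner input = (K'⊕ipad) ∥ m = 5a 44 36 36 36 ∥ f9 b6 ca 4e.
Inner hash: sum = 90+68+54+54+54+249+182+202+78 = 1031; mod 256 = 7 → 07.
Outer input = (K'⊕opad) ∥ inner = 30 2e 5c 5c 5c ∥ 07.
Outer hash (tag): sum = 48+46+92+92+92+7 = 377; mod 256 = 121 → 79.

79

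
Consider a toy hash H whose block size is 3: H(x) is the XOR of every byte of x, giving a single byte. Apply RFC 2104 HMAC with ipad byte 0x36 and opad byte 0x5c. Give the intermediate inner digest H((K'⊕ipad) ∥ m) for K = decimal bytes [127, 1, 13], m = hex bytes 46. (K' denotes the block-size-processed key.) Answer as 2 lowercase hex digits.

Key decimal bytes [127, 1, 13] = 7f 01 0d is exactly B = 3 bytes: K' = 7f 01 0d.
K' ⊕ ipad = 49 37 3b.
Inner input = 49 37 3b ∥ 46.
Inner hash: XOR 49⊕37⊕3b⊕46 = 03.

03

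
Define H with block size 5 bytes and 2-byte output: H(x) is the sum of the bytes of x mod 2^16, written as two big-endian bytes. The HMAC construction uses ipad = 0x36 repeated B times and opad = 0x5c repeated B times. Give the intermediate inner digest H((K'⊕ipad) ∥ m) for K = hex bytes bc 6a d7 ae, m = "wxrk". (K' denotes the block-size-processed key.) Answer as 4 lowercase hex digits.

0461

Key hex bytes bc 6a d7 ae is 4 bytes ≤ B = 5; zero-pad to 5 bytes: K' = bc 6a d7 ae 00.
K' ⊕ ipad = 8a 5c e1 98 36.
Inner input = 8a 5c e1 98 36 ∥ 77 78 72 6b.
Inner hash: sum = 138+92+225+152+54+119+120+114+107 = 1121 → 04 61.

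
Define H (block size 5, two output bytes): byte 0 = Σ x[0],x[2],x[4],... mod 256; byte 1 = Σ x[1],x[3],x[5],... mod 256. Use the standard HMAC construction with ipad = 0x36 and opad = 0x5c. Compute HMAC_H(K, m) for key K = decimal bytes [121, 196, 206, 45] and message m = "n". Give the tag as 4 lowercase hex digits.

8e86

Key decimal bytes [121, 196, 206, 45] = 79 c4 ce 2d is 4 bytes ≤ B = 5; zero-pad to 5 bytes: K' = 79 c4 ce 2d 00.
K' ⊕ ipad = 4f f2 f8 1b 36.  K' ⊕ opad = 25 98 92 71 5c.
Inner input = (K'⊕ipad) ∥ m = 4f f2 f8 1b 36 ∥ 6e.
Inner hash: even-index sum = 381 mod 256 = 125; odd-index sum = 379 mod 256 = 123 → 7d 7b.
Outer input = (K'⊕opad) ∥ inner = 25 98 92 71 5c ∥ 7d 7b.
Outer hash (tag): even-index sum = 398 mod 256 = 142; odd-index sum = 390 mod 256 = 134 → 8e 86.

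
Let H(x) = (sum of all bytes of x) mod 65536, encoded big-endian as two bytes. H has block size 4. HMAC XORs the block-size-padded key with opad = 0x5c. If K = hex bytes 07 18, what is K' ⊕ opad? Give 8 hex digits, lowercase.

Key hex bytes 07 18 is 2 bytes ≤ B = 4; zero-pad to 4 bytes: K' = 07 18 00 00.
XOR each byte with 0x5c: 07⊕5c=5b, 18⊕5c=44, 00⊕5c=5c, 00⊕5c=5c.

5b445c5c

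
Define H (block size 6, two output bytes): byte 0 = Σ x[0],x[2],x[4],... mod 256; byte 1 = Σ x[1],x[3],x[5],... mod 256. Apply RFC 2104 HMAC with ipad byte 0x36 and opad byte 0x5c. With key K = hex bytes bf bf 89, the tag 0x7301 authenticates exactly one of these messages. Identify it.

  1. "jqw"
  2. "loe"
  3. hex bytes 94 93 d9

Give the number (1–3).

1

Key hex bytes bf bf 89 is 3 bytes ≤ B = 6; zero-pad to 6 bytes: K' = bf bf 89 00 00 00.
K' ⊕ ipad = 89 89 bf 36 36 36; K' ⊕ opad = e3 e3 d5 5c 5c 5c.
m1: inner = H(89 89 bf 36 36 36 6a 71 77) = 5f 66; tag = H(e3 e3 d5 5c 5c 5c 5f 66) = 7301 ← matches
m2: inner = H(89 89 bf 36 36 36 6c 6f 65) = 4f 64; tag = H(e3 e3 d5 5c 5c 5c 4f 64) = 63ff
m3: inner = H(89 89 bf 36 36 36 94 93 d9) = eb 88; tag = H(e3 e3 d5 5c 5c 5c eb 88) = ff23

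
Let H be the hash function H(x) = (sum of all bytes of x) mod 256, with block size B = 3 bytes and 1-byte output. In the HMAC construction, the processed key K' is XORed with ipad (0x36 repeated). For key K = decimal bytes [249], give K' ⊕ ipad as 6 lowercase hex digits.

Key decimal bytes [249] = f9 is 1 byte ≤ B = 3; zero-pad to 3 bytes: K' = f9 00 00.
XOR each byte with 0x36: f9⊕36=cf, 00⊕36=36, 00⊕36=36.

cf3636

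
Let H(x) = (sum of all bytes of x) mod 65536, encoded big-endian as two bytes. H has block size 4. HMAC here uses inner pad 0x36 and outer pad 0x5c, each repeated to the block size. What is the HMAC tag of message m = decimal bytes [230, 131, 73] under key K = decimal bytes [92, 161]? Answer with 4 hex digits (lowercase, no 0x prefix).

Key decimal bytes [92, 161] = 5c a1 is 2 bytes ≤ B = 4; zero-pad to 4 bytes: K' = 5c a1 00 00.
K' ⊕ ipad = 6a 97 36 36.  K' ⊕ opad = 00 fd 5c 5c.
Inner input = (K'⊕ipad) ∥ m = 6a 97 36 36 ∥ e6 83 49.
Inner hash: sum = 106+151+54+54+230+131+73 = 799 → 03 1f.
Outer input = (K'⊕opad) ∥ inner = 00 fd 5c 5c ∥ 03 1f.
Outer hash (tag): sum = 0+253+92+92+3+31 = 471 → 01 d7.

01d7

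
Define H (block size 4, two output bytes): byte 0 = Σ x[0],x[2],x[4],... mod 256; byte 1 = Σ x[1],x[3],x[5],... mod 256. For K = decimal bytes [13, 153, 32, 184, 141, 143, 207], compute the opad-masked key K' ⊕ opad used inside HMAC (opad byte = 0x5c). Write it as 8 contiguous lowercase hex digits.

Key decimal bytes [13, 153, 32, 184, 141, 143, 207] = 0d 99 20 b8 8d 8f cf is 7 bytes > B = 4, so hash it first: H(key) = 89 e0, then zero-pad to 4 bytes: K' = 89 e0 00 00.
XOR each byte with 0x5c: 89⊕5c=d5, e0⊕5c=bc, 00⊕5c=5c, 00⊕5c=5c.

d5bc5c5c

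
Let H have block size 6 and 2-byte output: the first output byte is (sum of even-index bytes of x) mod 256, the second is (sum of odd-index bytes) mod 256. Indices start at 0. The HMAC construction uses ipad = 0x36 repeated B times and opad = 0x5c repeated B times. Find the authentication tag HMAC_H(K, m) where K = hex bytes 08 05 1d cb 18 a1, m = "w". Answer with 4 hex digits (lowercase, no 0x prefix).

Key hex bytes 08 05 1d cb 18 a1 is exactly B = 6 bytes: K' = 08 05 1d cb 18 a1.
K' ⊕ ipad = 3e 33 2b fd 2e 97.  K' ⊕ opad = 54 59 41 97 44 fd.
Inner input = (K'⊕ipad) ∥ m = 3e 33 2b fd 2e 97 ∥ 77.
Inner hash: even-index sum = 270 mod 256 = 14; odd-index sum = 455 mod 256 = 199 → 0e c7.
Outer input = (K'⊕opad) ∥ inner = 54 59 41 97 44 fd ∥ 0e c7.
Outer hash (tag): even-index sum = 231 mod 256 = 231; odd-index sum = 692 mod 256 = 180 → e7 b4.

e7b4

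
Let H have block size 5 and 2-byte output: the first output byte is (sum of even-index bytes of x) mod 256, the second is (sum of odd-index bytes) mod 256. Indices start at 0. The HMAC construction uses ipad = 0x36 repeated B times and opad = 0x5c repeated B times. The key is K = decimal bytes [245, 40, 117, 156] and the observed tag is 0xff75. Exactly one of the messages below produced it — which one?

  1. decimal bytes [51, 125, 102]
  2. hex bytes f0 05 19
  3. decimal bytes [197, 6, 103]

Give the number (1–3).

Key decimal bytes [245, 40, 117, 156] = f5 28 75 9c is 4 bytes ≤ B = 5; zero-pad to 5 bytes: K' = f5 28 75 9c 00.
K' ⊕ ipad = c3 1e 43 aa 36; K' ⊕ opad = a9 74 29 c0 5c.
m1: inner = H(c3 1e 43 aa 36 33 7d 66) = b9 61; tag = H(a9 74 29 c0 5c b9 61) = 8fed
m2: inner = H(c3 1e 43 aa 36 f0 05 19) = 41 d1; tag = H(a9 74 29 c0 5c 41 d1) = ff75 ← matches
m3: inner = H(c3 1e 43 aa 36 c5 06 67) = 42 f4; tag = H(a9 74 29 c0 5c 42 f4) = 2276

2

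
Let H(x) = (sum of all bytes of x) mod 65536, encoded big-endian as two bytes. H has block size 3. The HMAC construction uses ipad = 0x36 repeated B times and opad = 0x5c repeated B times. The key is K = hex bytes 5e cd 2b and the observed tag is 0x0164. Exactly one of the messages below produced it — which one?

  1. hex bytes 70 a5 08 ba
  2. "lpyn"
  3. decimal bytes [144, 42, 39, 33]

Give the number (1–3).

1

Key hex bytes 5e cd 2b is exactly B = 3 bytes: K' = 5e cd 2b.
K' ⊕ ipad = 68 fb 1d; K' ⊕ opad = 02 91 77.
m1: inner = H(68 fb 1d 70 a5 08 ba) = 03 57; tag = H(02 91 77 03 57) = 0164 ← matches
m2: inner = H(68 fb 1d 6c 70 79 6e) = 03 43; tag = H(02 91 77 03 43) = 0150
m3: inner = H(68 fb 1d 90 2a 27 21) = 02 82; tag = H(02 91 77 02 82) = 018e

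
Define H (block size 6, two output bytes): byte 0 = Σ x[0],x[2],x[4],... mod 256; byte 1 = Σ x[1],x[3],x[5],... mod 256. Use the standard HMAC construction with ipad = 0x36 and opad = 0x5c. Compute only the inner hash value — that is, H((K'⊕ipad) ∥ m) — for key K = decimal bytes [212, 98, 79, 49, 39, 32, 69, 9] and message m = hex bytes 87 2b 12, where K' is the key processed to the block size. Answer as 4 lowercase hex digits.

be21

Key decimal bytes [212, 98, 79, 49, 39, 32, 69, 9] = d4 62 4f 31 27 20 45 09 is 8 bytes > B = 6, so hash it first: H(key) = 8f bc, then zero-pad to 6 bytes: K' = 8f bc 00 00 00 00.
K' ⊕ ipad = b9 8a 36 36 36 36.
Inner input = b9 8a 36 36 36 36 ∥ 87 2b 12.
Inner hash: even-index sum = 446 mod 256 = 190; odd-index sum = 289 mod 256 = 33 → be 21.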